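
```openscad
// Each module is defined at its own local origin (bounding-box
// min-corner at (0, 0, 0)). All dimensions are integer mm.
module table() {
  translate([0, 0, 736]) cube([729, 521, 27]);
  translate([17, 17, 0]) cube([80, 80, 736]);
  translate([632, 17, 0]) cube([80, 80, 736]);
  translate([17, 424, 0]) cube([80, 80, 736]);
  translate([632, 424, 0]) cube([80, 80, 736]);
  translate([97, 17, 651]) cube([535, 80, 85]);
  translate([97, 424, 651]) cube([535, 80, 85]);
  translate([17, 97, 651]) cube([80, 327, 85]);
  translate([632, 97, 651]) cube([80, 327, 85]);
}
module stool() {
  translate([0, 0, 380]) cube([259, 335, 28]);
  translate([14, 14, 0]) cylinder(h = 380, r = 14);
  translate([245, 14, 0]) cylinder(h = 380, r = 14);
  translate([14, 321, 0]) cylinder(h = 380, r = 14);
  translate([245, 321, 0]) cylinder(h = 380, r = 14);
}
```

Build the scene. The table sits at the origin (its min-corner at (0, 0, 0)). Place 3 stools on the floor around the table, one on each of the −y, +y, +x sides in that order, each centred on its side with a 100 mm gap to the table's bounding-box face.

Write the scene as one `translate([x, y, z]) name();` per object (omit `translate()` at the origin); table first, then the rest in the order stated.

table();
translate([235, -435, 0]) stool();
translate([235, 621, 0]) stool();
translate([829, 93, 0]) stool();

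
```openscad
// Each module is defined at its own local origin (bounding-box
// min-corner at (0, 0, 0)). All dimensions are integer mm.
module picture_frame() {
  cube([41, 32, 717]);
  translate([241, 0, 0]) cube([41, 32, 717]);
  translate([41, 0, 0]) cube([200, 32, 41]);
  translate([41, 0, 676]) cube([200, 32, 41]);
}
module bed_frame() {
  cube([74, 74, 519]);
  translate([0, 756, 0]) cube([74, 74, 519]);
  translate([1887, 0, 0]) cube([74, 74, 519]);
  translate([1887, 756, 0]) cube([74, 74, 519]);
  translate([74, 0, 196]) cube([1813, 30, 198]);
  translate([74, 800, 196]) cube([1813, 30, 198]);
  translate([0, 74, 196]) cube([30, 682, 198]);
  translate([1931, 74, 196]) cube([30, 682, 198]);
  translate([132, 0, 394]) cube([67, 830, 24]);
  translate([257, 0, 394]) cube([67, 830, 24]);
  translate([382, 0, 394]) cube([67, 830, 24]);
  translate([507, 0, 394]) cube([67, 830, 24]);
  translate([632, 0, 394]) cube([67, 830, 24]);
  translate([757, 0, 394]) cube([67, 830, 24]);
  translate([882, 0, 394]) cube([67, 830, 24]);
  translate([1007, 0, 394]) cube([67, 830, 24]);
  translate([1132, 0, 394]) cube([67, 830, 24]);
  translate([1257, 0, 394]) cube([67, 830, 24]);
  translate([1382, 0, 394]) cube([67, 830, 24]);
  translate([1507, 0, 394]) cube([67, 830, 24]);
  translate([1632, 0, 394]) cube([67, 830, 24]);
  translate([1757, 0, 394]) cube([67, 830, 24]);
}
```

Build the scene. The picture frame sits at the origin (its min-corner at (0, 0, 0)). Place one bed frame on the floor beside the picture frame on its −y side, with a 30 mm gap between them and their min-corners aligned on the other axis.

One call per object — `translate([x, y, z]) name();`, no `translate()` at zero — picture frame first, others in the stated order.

picture_frame();
translate([0, -860, 0]) bed_frame();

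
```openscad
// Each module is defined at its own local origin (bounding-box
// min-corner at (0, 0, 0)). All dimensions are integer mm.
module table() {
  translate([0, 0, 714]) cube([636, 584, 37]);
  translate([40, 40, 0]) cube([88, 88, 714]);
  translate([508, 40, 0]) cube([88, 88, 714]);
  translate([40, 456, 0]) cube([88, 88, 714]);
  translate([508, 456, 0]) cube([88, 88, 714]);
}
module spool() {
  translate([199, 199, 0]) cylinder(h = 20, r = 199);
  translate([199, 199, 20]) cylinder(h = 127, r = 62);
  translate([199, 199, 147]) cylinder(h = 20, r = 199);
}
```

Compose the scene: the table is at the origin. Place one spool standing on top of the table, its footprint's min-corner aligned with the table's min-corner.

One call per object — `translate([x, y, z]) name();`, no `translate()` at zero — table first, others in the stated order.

table();
translate([0, 0, 751]) spool();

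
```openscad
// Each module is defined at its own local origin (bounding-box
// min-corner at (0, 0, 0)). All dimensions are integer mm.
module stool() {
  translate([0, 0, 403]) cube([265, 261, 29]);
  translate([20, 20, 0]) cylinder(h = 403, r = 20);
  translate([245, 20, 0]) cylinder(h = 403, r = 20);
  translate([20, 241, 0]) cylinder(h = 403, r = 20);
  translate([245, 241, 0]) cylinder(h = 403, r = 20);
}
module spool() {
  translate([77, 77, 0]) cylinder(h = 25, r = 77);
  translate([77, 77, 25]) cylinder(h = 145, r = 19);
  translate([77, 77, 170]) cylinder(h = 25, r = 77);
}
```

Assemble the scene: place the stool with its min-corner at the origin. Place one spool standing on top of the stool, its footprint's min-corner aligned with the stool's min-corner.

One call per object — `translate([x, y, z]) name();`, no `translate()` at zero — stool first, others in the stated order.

stool();
translate([0, 0, 432]) spool();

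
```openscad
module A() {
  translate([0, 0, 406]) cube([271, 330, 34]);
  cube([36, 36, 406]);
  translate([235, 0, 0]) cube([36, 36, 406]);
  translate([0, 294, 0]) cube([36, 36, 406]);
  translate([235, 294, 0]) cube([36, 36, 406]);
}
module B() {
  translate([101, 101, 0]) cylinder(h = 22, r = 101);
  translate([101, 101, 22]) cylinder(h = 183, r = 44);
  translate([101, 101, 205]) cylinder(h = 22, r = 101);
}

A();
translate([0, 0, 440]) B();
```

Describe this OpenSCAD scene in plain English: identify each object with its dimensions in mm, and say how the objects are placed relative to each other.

A is a simple wooden stool: a rectangular seat 271 mm (x) by 330 mm (y), 34 mm thick, top face at z = 440 mm, on four square legs, each 36×36 mm in cross-section. The legs rest on z = 0, each flush with a corner of the seat.

B is a spool: two coaxial disc flanges of radius 101 mm and thickness 22 mm, joined by a core cylinder of radius 44 mm and height 183 mm. The lower flange rests on z = 0 and the three cylinders share a vertical axis.

The spool is on top of the stool.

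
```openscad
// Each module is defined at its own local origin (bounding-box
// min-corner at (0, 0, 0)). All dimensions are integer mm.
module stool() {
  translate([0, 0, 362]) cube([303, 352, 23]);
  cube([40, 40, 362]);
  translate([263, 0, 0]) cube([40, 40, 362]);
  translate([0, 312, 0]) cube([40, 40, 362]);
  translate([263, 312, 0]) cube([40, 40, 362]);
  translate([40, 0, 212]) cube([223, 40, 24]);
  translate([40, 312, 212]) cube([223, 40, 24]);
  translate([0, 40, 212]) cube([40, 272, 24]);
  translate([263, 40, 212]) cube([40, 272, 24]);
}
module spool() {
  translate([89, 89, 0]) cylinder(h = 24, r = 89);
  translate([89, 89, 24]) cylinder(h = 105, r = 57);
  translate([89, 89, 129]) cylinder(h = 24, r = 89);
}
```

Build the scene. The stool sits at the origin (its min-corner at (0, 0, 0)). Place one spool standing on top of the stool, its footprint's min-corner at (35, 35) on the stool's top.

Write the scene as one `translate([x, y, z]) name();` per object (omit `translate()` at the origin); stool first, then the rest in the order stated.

stool();
translate([35, 35, 385]) spool();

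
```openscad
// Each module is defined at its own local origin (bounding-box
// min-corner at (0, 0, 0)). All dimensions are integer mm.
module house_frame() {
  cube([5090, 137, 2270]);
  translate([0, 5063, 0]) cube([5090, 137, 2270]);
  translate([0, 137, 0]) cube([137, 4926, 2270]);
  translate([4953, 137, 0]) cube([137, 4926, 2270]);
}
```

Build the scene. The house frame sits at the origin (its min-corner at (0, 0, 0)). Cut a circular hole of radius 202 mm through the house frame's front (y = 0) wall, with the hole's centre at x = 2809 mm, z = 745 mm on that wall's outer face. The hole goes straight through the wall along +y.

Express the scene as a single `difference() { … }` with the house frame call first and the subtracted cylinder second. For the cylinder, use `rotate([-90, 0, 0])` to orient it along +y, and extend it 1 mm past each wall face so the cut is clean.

difference() {
  house_frame();
  translate([2809, -1, 745]) rotate([-90, 0, 0]) cylinder(h = 139, r = 202);
}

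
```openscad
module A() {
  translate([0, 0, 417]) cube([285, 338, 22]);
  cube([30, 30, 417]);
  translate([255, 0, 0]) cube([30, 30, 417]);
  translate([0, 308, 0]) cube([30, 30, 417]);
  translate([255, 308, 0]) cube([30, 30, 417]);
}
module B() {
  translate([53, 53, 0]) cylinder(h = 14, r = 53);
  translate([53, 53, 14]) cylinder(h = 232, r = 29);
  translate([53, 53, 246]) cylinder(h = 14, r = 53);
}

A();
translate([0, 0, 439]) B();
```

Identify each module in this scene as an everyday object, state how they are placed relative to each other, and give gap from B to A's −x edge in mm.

A is a stool. B is a spool. The spool is on top of the stool. The gap from the spool to the stool's −x edge is 0 mm.

The spool's min-x is at 0; the stool's min-x is 0; gap = 0 mm.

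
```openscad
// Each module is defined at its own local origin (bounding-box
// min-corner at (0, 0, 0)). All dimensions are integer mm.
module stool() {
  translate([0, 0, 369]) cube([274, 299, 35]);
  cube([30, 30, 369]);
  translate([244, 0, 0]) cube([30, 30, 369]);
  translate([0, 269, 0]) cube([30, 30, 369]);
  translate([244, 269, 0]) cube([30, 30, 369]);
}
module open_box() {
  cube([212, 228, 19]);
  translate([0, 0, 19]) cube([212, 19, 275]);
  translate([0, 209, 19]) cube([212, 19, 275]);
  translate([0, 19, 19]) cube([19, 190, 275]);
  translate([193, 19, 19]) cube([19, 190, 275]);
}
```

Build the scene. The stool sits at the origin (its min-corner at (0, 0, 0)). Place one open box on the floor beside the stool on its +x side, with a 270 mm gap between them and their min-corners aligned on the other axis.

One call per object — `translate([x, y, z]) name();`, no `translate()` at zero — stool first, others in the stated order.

stool();
translate([544, 0, 0]) open_box();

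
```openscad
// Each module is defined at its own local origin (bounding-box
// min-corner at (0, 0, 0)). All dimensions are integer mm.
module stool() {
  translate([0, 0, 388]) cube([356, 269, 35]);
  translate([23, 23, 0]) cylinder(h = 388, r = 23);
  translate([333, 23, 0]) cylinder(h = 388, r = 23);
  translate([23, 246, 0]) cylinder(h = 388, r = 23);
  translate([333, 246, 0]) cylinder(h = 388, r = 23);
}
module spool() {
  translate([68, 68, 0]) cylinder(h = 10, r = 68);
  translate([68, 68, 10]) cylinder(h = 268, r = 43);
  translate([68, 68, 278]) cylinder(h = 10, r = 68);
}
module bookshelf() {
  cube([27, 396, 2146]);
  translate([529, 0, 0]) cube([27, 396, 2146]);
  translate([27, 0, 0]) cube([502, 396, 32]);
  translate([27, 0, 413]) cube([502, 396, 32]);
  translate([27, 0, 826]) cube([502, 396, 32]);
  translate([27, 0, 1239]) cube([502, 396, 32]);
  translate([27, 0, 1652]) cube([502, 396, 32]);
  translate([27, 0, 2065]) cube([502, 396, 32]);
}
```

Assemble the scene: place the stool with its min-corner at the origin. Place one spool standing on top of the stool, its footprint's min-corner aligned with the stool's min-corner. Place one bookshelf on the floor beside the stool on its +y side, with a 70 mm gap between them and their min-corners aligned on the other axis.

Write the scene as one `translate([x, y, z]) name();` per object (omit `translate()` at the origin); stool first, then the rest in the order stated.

stool();
translate([0, 0, 423]) spool();
translate([0, 339, 0]) bookshelf();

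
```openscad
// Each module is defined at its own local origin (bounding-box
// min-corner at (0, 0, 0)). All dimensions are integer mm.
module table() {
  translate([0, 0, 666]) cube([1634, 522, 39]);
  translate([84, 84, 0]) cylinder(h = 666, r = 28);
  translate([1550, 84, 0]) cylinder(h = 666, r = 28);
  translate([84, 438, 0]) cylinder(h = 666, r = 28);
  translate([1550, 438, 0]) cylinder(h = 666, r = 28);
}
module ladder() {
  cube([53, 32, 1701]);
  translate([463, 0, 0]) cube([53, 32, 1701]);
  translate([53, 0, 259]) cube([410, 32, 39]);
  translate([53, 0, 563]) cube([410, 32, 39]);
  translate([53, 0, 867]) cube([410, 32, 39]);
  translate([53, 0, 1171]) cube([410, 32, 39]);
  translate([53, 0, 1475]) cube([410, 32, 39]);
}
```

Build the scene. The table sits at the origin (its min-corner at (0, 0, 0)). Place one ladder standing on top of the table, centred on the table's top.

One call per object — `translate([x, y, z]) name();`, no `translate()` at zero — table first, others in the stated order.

table();
translate([559, 245, 705]) ladder();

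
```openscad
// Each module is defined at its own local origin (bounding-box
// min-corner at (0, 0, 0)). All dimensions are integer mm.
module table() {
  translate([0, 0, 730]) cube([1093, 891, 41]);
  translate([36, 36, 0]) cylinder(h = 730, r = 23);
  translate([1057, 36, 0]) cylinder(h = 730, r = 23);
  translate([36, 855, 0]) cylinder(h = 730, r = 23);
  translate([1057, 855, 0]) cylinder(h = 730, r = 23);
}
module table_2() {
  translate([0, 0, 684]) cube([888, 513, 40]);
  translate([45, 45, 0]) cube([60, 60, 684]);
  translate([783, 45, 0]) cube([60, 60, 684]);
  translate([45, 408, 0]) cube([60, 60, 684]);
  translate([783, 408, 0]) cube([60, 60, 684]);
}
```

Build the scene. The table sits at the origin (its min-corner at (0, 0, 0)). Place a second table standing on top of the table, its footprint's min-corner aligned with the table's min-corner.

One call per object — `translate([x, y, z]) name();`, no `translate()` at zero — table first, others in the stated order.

table();
translate([0, 0, 771]) table_2();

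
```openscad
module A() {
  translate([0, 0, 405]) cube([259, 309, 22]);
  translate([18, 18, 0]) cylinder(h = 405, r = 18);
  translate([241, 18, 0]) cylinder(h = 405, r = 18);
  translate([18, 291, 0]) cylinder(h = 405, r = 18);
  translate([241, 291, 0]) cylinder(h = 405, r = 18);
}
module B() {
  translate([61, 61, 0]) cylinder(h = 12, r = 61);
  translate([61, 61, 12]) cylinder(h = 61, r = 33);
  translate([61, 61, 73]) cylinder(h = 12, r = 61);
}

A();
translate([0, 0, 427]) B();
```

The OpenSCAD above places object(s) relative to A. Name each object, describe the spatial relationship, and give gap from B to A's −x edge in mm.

A is a stool. B is a spool. The spool is on top of the stool. The gap from the spool to the stool's −x edge is 0 mm.

The spool's min-x is at 0; the stool's min-x is 0; gap = 0 mm.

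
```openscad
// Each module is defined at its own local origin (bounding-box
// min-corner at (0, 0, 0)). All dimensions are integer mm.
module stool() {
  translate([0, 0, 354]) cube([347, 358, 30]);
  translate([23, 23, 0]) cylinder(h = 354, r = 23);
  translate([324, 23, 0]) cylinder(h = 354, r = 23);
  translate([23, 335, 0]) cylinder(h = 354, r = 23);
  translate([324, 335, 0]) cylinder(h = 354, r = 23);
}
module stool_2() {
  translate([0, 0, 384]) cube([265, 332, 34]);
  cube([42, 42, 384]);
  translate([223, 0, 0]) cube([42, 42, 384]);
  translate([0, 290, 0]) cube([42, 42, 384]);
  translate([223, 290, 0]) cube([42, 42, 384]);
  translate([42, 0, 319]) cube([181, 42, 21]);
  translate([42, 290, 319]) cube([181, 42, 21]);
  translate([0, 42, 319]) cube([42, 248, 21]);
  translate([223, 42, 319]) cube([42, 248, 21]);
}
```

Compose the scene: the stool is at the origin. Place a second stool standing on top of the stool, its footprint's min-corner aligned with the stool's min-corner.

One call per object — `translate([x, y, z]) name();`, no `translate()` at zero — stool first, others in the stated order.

stool();
translate([0, 0, 384]) stool_2();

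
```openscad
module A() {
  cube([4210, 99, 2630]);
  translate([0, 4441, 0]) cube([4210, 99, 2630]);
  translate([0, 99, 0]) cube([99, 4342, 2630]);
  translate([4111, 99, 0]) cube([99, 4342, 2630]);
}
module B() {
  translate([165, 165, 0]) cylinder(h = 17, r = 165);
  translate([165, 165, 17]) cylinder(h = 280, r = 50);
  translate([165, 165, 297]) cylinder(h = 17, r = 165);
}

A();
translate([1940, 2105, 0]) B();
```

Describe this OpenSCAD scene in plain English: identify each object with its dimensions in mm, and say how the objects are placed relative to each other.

A is the wall frame of a small rectangular building: four walls, each 2630 mm tall and 99 mm thick, enclosing a footprint 4210 mm (x) by 4540 mm (y) outside-to-outside, with no floor or roof. The front and back walls (the −y and +y sides) span the full width; the two side walls fit between them.

B is a spool: two coaxial disc flanges of radius 165 mm and thickness 17 mm, joined by a core cylinder of radius 50 mm and height 280 mm. The lower flange rests on z = 0 and the three cylinders share a vertical axis.

The spool sits inside the house frame, centred.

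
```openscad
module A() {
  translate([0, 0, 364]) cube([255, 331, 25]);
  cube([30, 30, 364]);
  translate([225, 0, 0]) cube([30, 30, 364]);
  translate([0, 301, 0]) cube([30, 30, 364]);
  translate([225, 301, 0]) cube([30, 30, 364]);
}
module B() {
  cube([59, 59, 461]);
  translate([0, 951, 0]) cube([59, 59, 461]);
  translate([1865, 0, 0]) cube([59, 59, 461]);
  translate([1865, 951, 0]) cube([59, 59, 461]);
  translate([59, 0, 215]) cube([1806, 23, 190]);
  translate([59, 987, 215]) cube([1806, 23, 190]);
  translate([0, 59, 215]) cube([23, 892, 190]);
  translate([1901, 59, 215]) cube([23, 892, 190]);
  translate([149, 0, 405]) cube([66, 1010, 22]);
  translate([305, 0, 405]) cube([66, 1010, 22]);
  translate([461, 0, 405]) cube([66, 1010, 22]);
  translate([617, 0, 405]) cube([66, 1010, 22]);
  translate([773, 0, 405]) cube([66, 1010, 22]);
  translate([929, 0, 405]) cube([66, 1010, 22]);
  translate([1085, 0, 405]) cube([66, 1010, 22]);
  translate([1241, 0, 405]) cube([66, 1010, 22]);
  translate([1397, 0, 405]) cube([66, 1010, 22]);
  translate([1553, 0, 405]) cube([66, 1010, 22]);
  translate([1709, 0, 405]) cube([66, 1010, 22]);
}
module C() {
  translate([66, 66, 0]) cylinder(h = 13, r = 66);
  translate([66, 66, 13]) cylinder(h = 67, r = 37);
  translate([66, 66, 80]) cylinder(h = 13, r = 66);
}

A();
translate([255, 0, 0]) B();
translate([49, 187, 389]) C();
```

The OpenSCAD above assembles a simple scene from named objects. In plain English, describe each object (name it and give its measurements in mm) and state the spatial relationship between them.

A is a four-legged stool. The seat is 255×331 mm, 25 mm thick, top at z = 389 mm. It stands on four square legs, each 30×30 mm in cross-section, from z = 0 to the seat underside, each flush with a corner of the seat.

B is a bed frame 1924 mm long (x) by 1010 mm wide (y). Four 59×59 mm corner posts, 461 mm tall, at the corners of the footprint. Four rails of 23 mm thickness and 190 mm height run between adjacent posts with their undersides at z = 215 mm, their outer faces flush with the outside of the frame (the two x-running rails run between the posts' inner faces; the two y-running rails run between the posts' inner faces). 11 slats, each 66 mm wide (x) and 22 mm thick, lie across the top of the two x-running rails, running the full 1010 mm width of the frame in y; the slats are evenly spaced along x between the inner faces of the end posts with equal gaps (rounded down to the nearest mm) at the −x end and between each pair — any rounding remainder accumulates at the +x end.

C is a spool: two coaxial disc flanges of radius 66 mm and thickness 13 mm, joined by a core cylinder of radius 37 mm and height 67 mm. The lower flange rests on z = 0 and the three cylinders share a vertical axis.

The bed frame is against the stool's +x side, with their −y faces flush. The spool is on top of the stool.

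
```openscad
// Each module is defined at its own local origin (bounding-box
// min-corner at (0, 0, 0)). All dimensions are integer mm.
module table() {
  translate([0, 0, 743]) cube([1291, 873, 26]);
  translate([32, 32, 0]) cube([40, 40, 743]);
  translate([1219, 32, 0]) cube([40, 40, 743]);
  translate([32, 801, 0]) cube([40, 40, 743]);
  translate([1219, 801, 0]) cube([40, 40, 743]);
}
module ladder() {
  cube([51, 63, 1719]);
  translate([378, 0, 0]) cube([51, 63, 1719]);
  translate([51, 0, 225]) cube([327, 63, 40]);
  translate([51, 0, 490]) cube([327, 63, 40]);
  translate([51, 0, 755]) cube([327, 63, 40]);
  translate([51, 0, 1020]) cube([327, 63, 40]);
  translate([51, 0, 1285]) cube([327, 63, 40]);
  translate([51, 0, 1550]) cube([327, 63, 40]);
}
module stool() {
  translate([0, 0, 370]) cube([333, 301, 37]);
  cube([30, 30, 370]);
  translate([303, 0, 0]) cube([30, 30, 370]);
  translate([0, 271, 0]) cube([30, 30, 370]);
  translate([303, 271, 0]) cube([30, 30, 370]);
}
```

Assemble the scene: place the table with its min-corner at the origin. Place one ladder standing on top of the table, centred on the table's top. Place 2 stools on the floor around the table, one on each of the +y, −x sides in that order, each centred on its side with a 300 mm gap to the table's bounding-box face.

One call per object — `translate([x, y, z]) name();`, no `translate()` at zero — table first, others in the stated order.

table();
translate([431, 405, 769]) ladder();
translate([479, 1173, 0]) stool();
translate([-633, 286, 0]) stool();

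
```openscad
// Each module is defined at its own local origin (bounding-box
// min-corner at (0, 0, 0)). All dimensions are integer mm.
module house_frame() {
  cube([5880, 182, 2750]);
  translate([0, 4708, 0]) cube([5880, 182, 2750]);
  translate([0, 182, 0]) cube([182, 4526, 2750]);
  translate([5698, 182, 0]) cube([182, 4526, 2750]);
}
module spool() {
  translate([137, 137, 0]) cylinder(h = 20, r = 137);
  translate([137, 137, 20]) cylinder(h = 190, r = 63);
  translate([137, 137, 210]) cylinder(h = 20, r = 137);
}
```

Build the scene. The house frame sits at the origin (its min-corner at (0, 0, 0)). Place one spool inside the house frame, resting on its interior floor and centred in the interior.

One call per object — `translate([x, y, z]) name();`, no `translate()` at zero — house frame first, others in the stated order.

house_frame();
translate([2803, 2308, 0]) spool();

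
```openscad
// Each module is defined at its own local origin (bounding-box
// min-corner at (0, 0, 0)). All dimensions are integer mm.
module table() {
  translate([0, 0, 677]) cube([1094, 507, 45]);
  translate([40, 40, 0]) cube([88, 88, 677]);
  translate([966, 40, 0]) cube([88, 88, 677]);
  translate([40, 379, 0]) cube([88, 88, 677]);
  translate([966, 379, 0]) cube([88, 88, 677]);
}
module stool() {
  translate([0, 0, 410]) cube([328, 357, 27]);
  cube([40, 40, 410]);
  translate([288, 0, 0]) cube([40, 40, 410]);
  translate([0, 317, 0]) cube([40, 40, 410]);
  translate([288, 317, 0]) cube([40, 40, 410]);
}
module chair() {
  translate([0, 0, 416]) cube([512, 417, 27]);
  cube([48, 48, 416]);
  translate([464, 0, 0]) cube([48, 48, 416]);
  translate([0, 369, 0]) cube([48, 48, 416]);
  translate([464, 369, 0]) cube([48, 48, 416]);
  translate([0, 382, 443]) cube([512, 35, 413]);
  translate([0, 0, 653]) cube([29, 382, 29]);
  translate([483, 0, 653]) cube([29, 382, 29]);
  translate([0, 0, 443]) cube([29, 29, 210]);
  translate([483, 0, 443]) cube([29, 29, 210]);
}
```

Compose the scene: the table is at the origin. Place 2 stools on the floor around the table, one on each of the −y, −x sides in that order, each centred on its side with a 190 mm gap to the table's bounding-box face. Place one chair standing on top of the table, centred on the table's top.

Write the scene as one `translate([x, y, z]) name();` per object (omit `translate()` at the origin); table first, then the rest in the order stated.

table();
translate([383, -547, 0]) stool();
translate([-518, 75, 0]) stool();
translate([291, 45, 722]) chair();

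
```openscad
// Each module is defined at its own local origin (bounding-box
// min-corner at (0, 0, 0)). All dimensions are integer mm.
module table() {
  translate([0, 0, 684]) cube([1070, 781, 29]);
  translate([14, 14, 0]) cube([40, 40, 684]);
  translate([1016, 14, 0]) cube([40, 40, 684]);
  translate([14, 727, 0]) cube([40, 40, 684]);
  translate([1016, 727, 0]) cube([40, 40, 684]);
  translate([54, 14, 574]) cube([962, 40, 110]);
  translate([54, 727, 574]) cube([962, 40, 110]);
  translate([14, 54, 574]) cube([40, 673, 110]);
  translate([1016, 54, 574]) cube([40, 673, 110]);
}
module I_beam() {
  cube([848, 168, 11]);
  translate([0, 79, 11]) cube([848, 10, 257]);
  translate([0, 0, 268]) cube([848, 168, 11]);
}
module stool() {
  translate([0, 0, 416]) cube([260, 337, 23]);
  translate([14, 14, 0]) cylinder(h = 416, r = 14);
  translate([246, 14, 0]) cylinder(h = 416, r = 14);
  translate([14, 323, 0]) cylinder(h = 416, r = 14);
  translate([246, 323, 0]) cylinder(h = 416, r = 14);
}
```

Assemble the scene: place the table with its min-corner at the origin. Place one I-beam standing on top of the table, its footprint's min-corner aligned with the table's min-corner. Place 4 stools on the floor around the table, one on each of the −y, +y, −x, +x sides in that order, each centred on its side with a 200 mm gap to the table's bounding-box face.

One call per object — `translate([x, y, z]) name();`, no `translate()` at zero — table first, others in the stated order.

table();
translate([0, 0, 713]) I_beam();
translate([405, -537, 0]) stool();
translate([405, 981, 0]) stool();
translate([-460, 222, 0]) stool();
translate([1270, 222, 0]) stool();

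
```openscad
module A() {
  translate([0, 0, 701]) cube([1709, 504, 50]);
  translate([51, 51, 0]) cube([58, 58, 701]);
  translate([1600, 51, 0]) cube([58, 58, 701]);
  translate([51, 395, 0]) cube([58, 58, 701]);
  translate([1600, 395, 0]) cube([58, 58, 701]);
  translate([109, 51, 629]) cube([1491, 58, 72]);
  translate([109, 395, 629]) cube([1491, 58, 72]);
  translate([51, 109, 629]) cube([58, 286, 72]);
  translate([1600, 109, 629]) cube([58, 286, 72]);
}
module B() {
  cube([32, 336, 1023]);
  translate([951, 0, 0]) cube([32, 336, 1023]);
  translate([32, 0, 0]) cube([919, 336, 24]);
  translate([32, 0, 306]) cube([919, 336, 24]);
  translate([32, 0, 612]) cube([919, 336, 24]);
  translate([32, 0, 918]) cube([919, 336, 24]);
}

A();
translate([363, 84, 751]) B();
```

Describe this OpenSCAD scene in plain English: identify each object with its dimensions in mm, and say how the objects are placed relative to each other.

A is a rectangular dining table. The top is 1709×504×50 mm with its upper surface at z = 751 mm. It stands on four 58×58 mm square legs, each inset 51 mm from the nearest pair of top edges, running from the floor to the underside of the top. Four apron rails, 58 mm thick and 72 mm tall, run between adjacent legs with their top edges flush with the underside of the top and their outer faces flush with the legs' outer faces.

B is a bookshelf 983 mm wide overall, 336 mm deep and 1023 mm tall. The two sides are 32 mm thick vertical panels. 4 horizontal shelves of 24 mm thickness span between the inner faces of the sides; the lowest shelf sits on the floor and shelves are stacked with a clear vertical gap of 282 mm between each pair.

The bookshelf is on top of the table, centred.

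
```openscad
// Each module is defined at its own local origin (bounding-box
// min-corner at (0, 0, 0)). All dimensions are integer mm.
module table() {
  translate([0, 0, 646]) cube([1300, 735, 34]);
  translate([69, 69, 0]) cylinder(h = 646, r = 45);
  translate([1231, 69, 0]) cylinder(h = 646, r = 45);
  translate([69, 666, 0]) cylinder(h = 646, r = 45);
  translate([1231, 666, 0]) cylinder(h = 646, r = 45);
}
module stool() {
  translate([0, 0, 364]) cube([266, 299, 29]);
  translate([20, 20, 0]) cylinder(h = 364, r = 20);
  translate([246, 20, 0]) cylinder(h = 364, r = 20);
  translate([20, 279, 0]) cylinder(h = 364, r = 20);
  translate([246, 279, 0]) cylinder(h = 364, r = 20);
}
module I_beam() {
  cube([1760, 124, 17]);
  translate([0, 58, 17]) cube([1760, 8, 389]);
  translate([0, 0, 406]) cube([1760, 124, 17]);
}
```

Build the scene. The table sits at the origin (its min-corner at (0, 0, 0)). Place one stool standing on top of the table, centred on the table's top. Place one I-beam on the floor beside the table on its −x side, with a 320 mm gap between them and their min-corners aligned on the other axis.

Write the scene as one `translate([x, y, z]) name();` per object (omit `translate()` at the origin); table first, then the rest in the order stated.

table();
translate([517, 218, 680]) stool();
translate([-2080, 0, 0]) I_beam();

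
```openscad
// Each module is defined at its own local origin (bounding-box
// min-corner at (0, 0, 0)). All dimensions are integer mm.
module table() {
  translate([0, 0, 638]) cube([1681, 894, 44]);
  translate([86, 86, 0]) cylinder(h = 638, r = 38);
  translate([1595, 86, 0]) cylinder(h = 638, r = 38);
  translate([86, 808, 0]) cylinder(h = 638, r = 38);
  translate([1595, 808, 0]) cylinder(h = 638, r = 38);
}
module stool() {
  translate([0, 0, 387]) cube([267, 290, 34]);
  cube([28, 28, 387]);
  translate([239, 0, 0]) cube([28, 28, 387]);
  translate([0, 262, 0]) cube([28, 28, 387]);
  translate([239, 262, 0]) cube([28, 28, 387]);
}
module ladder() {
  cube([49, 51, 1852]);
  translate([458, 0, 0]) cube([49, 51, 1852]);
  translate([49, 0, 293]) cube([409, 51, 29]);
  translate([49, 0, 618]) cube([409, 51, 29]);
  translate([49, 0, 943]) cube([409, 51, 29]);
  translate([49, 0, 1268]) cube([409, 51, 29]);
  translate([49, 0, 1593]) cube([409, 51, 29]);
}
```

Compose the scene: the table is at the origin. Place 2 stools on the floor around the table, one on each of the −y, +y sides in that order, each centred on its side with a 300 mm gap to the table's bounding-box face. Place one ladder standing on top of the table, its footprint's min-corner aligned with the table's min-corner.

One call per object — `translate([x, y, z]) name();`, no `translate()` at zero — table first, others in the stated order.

table();
translate([707, -590, 0]) stool();
translate([707, 1194, 0]) stool();
translate([0, 0, 682]) ladder();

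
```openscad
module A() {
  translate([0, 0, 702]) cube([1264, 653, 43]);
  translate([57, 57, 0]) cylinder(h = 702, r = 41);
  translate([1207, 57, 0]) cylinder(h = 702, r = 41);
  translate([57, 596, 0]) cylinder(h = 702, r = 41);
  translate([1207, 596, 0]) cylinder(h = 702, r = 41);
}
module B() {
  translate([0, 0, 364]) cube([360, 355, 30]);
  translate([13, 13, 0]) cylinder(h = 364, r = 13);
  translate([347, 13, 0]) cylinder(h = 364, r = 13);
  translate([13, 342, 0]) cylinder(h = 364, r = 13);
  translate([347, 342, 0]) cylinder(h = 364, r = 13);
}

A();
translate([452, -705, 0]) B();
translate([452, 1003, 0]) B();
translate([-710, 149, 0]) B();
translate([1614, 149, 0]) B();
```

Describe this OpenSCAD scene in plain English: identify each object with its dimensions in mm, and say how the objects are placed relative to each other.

A is a table with a 1264×653 mm rectangular top, 43 mm thick, top surface at z = 745 mm, supported by four round legs of 82 mm diameter, each leg's bounding box inset 16 mm from the nearest pair of top edges, running from the floor.

B is a simple wooden stool: a rectangular seat 360 mm (x) by 355 mm (y), 30 mm thick, top face at z = 394 mm, on four round legs, each 26 mm in diameter. The legs rest on z = 0, each leg's axis is inset half a diameter from the nearest pair of seat edges (so the leg's bounding box is flush with the corner).

Four stools sit around the table at the −y, +y, −x, +x sides.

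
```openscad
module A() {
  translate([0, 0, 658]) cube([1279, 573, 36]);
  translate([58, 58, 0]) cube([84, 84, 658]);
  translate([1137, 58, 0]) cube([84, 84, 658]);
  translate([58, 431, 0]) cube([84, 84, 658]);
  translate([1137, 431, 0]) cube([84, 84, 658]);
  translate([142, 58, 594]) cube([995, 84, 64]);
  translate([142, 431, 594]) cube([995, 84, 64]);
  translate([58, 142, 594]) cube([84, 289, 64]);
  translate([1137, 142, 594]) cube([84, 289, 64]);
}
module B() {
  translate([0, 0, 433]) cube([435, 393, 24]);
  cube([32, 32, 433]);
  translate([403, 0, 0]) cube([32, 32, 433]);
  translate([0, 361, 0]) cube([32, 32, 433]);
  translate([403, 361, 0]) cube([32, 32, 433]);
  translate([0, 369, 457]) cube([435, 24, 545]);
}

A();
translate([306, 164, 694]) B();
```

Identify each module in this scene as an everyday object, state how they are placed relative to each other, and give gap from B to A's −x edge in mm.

The chair's min-x is at 306; the table's min-x is 0; gap = 306 mm.

A is a table. B is a chair. The chair is on top of the table. The gap from the chair to the table's −x edge is 306 mm.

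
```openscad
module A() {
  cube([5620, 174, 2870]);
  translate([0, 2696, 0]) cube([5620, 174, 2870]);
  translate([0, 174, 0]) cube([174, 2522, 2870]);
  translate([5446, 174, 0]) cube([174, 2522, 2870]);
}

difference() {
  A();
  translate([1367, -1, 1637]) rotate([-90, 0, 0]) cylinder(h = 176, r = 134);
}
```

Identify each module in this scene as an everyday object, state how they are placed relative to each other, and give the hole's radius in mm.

A is a house frame. The house frame has a circular hole through its front wall. The hole's radius is 134 mm.

The subtracted cylinder has r = 134 mm.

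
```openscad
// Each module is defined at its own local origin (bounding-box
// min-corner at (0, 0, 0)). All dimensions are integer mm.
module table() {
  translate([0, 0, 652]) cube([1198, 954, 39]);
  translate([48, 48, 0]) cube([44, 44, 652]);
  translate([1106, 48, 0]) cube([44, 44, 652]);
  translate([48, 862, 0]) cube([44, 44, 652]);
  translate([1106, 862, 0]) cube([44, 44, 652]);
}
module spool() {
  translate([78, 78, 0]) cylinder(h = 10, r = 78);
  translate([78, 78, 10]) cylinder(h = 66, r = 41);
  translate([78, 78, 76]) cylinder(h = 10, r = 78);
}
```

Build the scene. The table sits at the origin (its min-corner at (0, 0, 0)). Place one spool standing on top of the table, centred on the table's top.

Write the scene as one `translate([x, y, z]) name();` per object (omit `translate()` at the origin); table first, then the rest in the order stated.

table();
translate([521, 399, 691]) spool();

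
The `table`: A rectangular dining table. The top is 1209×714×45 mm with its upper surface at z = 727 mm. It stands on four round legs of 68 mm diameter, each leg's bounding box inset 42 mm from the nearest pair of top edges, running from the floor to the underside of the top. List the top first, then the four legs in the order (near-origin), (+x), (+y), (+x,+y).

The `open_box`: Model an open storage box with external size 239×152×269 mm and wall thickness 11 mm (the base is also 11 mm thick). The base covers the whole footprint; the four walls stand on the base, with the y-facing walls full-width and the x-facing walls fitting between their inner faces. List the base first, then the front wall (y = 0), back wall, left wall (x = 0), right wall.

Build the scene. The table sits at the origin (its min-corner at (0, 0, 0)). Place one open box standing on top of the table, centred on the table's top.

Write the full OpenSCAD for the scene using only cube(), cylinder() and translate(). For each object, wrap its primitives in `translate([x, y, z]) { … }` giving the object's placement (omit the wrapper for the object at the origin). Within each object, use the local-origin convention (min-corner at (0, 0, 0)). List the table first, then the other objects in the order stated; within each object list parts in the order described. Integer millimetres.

translate([0, 0, 682]) cube([1209, 714, 45]);
translate([76, 76, 0]) cylinder(h = 682, r = 34);
translate([1133, 76, 0]) cylinder(h = 682, r = 34);
translate([76, 638, 0]) cylinder(h = 682, r = 34);
translate([1133, 638, 0]) cylinder(h = 682, r = 34);
translate([485, 281, 727]) {
  cube([239, 152, 11]);
  translate([0, 0, 11]) cube([239, 11, 258]);
  translate([0, 141, 11]) cube([239, 11, 258]);
  translate([0, 11, 11]) cube([11, 130, 258]);
  translate([228, 11, 11]) cube([11, 130, 258]);
}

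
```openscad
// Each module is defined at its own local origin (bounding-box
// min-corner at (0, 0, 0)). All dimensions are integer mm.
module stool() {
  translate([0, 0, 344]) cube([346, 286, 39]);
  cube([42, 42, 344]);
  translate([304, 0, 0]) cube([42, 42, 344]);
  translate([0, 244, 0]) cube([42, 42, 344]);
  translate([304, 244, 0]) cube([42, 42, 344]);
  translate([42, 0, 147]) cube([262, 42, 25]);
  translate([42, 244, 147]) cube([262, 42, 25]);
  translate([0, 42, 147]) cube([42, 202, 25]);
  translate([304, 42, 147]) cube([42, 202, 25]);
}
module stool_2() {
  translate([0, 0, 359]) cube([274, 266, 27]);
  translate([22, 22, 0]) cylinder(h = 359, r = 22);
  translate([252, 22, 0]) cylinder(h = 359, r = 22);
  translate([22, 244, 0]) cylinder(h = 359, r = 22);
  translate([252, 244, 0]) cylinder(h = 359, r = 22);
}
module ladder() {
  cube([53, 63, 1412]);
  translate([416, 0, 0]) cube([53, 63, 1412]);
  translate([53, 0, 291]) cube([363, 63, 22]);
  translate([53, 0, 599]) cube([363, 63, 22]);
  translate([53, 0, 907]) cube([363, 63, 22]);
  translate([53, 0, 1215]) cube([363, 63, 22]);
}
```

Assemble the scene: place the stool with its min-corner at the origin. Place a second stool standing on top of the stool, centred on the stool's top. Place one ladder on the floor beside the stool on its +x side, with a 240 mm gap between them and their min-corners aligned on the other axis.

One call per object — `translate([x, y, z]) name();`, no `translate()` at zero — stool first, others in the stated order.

stool();
translate([36, 10, 383]) stool_2();
translate([586, 0, 0]) ladder();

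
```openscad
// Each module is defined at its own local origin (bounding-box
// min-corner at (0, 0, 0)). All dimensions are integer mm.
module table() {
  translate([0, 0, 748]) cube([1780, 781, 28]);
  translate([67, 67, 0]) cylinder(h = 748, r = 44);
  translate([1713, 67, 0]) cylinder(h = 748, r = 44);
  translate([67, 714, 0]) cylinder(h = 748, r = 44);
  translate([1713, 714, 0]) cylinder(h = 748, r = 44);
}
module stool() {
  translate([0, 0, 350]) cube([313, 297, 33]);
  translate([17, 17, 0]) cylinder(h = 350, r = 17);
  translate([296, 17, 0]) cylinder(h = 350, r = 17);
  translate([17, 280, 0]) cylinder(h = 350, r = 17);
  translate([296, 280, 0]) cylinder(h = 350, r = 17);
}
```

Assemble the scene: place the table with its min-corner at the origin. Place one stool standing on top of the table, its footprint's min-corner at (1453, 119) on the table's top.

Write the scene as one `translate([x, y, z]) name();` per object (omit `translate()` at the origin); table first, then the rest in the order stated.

table();
translate([1453, 119, 776]) stool();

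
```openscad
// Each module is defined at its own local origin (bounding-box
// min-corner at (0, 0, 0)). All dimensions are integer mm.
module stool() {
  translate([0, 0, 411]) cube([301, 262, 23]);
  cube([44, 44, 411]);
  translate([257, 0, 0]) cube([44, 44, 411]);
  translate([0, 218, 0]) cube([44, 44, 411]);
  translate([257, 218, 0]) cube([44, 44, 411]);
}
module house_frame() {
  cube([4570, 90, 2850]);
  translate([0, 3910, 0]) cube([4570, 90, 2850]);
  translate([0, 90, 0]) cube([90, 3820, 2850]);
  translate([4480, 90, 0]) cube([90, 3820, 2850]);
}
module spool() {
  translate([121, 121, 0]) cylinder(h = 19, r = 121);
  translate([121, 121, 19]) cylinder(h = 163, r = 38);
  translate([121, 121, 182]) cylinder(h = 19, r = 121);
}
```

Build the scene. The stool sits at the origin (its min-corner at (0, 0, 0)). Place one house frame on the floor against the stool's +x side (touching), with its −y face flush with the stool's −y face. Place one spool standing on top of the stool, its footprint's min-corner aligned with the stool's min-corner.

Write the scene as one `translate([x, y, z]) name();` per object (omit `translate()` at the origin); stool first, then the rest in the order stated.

stool();
translate([301, 0, 0]) house_frame();
translate([0, 0, 434]) spool();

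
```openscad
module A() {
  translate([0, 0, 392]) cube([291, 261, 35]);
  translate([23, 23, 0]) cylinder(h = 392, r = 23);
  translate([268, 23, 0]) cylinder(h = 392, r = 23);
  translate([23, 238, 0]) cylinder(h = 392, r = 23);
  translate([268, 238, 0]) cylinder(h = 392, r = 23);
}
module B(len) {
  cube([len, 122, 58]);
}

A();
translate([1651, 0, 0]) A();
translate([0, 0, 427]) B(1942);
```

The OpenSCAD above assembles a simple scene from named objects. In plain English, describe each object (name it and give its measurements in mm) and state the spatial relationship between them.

A is a four-legged stool. The seat is a 291×261×35 mm slab whose top surface is at z = 427 mm; four round legs, each 46 mm in diameter, run from the floor (z = 0) to the underside of the seat, each leg's axis is inset half a diameter from the nearest pair of seat edges (so the leg's bounding box is flush with the corner).

B is a rectangular beam 1942 mm long (x), 122 mm deep (y), 58 mm thick (z).

The beam spans the tops of two stools placed 1360 mm apart, resting at z = 427 mm.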